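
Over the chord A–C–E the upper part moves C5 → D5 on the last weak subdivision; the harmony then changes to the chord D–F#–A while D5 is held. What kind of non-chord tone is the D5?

The harmony at that moment is A minor triad (A, C, E); D5 is not a chord tone.
It is approached by step up from C5 and then sustained as the same pitch into the next harmony.
Arriving early and becoming a chord tone when the harmony changes — an anticipation.

D5 is an anticipation.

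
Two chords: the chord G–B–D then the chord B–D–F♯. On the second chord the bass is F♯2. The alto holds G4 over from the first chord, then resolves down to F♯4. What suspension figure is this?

At the second chord the bass is F♯2. The suspended G4 lies a ninth above the bass; after resolving down by step to F♯4, the interval above the bass becomes an octave.
Suspension figures are named by those two intervals: 9–8.

9–8 suspension.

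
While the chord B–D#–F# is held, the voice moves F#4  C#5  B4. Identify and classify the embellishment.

C#5 is an appoggiatura.

The harmony at that moment is B major triad (B, D#, F#); C#5 is not a chord tone.
It is approached by leap up from F#4 and left by step down to B4.
Leap in, step out — an appoggiatura.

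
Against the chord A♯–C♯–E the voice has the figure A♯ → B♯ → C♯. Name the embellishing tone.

The harmony at that moment is A♯ diminished triad (A♯, C♯, E); B♯ is not a chord tone.
It is approached by step up from A♯ and left by step up to C♯.
Step in, step out in the same direction — a passing tone.

B♯ is a passing tone.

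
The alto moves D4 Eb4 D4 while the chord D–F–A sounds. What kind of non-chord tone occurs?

Eb4 is a neighbor tone.

The harmony at that moment is D minor triad (D, F, A); Eb4 is not a chord tone.
It is approached by step up from D4 and left by step down to D4.
Step away and step back to the same note — a neighbor tone (upper neighbor).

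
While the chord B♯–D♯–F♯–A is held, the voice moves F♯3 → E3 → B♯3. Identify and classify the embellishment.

The harmony at that moment is B♯ diminished seventh chord (B♯, D♯, F♯, A); E3 is not a chord tone.
It is approached by step down from F♯3 and left by leap up to B♯3.
Step in, leap out — an escape tone.

E3 is an escape tone.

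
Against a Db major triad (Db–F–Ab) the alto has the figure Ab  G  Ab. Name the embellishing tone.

G is a neighbor tone.

The harmony at that moment is Db major triad (Db, F, Ab); G is not a chord tone.
It is approached by step down from Ab and left by step up to Ab.
Step away and step back to the same note — a neighbor tone (lower neighbor).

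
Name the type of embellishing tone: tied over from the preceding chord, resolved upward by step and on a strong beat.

Retardation.

Approach: by preparation — the pitch is first a chord tone, then held (tied or repeated) while the harmony changes under it. Departure: up by step. Metric position: strong.
A prepared dissonance that resolves upward by step — a retardation. (The same figure resolving downward would be a suspension.)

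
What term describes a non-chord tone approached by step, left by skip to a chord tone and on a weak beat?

Escape tone.

Approach: by step. Departure: by leap. Metric position: weak.
Step in, leap out, from a weak position — an escape tone (échappée). (It is the mirror image of the appoggiatura, which leaps in and steps out on a strong beat.)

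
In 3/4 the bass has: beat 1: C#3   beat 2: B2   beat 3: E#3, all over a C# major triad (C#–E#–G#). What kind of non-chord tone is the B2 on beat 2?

Escape tone.

The harmony at that moment is C# major triad (C#, E#, G#); B2 is not a chord tone.
It is approached by step down from C#3 and left by leap up to E#3.
Step in, leap out, on a weak beat — an escape tone.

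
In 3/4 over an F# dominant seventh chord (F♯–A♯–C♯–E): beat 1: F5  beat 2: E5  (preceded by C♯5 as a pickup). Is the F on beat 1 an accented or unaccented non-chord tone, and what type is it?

The harmony at that moment is F♯ dominant seventh chord (F♯, A♯, C♯, E); F5 is not a chord tone.
It is approached by leap up from C♯5 and left by step down to E5.
Leap in, step out — an appoggiatura.
It falls on the downbeat, so it is accented.

Accented appoggiatura.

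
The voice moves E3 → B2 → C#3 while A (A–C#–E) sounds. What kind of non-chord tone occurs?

The harmony at that moment is A major triad (A, C#, E); B2 is not a chord tone.
It is approached by leap down from E3 and left by step up to C#3.
Leap in, step out — an appoggiatura.

B2 is an appoggiatura.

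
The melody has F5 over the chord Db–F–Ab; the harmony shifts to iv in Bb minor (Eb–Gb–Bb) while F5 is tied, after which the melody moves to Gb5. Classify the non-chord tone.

F5 is a retardation.

The harmony at that moment is Eb minor triad (Eb, Gb, Bb); F5 is not a chord tone.
It is held over (the same pitch as the preceding F5) and left by step up to Gb5.
Held over from the previous chord and resolving up by step — a retardation.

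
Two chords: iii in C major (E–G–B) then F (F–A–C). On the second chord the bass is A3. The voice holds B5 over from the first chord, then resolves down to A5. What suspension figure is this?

At the second chord the bass is A3. The suspended B5 lies a ninth above the bass; after resolving down by step to A5, the interval above the bass becomes an octave.
Suspension figures are named by those two intervals: 9–8.

9–8 suspension.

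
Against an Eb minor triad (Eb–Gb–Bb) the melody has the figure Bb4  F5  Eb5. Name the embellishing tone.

The harmony at that moment is Eb minor triad (Eb, Gb, Bb); F5 is not a chord tone.
It is approached by leap up from Bb4 and left by step down to Eb5.
Leap in, step out — an appoggiatura.

F5 is an appoggiatura.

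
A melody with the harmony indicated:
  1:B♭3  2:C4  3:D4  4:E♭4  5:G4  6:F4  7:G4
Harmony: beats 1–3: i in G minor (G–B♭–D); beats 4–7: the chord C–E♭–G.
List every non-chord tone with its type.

C4 (beat 2) — passing tone; F4 (beat 6) — neighbor tone.

The harmony at that moment is G minor triad (G, B♭, D); C4 is not a chord tone.
It is approached by step up from B♭3 and left by step up to D4.
Step in, step out in the same direction — a passing tone.
The harmony at that moment is C minor triad (C, E♭, G); F4 is not a chord tone.
It is approached by step down from G4 and left by step up to G4.
Step away and step back to the same note — a neighbor tone (lower neighbor).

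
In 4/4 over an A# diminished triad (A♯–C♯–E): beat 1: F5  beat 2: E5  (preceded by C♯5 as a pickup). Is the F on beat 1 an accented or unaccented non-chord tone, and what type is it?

The harmony at that moment is A♯ diminished triad (A♯, C♯, E); F5 is not a chord tone.
It is approached by leap up from C♯5 and left by step down to E5.
Leap in, step out — an appoggiatura.
It falls on the downbeat, so it is accented.

Accented appoggiatura.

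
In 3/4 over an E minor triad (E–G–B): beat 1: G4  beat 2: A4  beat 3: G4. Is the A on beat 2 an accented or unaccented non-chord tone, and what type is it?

The harmony at that moment is E minor triad (E, G, B); A4 is not a chord tone.
It is approached by step up from G4 and left by step down to G4.
Step away and step back to the same note — a neighbor tone (upper neighbor).
It falls on a weak beat, so it is unaccented.

Unaccented neighbor tone.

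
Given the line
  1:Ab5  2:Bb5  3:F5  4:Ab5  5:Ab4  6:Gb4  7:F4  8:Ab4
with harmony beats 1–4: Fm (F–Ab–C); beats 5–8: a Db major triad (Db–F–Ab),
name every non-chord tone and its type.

Bb5 (beat 2) — escape tone; Gb4 (beat 6) — passing tone.

The harmony at that moment is F minor triad (F, Ab, C); Bb5 is not a chord tone.
It is approached by step up from Ab5 and left by leap down to F5.
Step in, leap out — an escape tone.
The harmony at that moment is Db major triad (Db, F, Ab); Gb4 is not a chord tone.
It is approached by step down from Ab4 and left by step down to F4.
Step in, step out in the same direction — a passing tone.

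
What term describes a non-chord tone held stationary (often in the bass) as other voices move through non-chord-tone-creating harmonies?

Approach: none. Departure: none — a single pitch is sustained while the chords change around it, passing through harmonies that do not contain it.
No melodic motion at all; the dissonance is created entirely by the moving harmonies against the stationary note — a pedal tone (pedal point).

Pedal tone.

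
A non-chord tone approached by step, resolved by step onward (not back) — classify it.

Passing tone.

Approach: by step. Departure: by step, continuing in the same direction.
Stepwise on both sides with no change of direction means the note fills in the space between two different chord tones — a passing tone. (Had it turned back to its starting note it would be a neighbor tone instead.)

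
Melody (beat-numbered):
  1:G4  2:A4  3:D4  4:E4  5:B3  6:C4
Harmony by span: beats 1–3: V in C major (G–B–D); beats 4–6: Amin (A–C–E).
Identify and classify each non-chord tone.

The harmony at that moment is G major triad (G, B, D); A4 is not a chord tone.
It is approached by step up from G4 and left by leap down to D4.
Step in, leap out — an escape tone.
The harmony at that moment is A minor triad (A, C, E); B3 is not a chord tone.
It is approached by leap down from E4 and left by step up to C4.
Leap in, step out — an appoggiatura.

A4 (beat 2) — escape tone; B3 (beat 5) — appoggiatura.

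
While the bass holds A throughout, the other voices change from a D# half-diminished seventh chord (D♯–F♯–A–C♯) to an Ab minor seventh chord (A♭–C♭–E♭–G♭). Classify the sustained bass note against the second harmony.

Pedal tone (pedal point).

The harmony at that moment is A♭ minor seventh chord (A♭, C♭, E♭, G♭); A is not a chord tone.
It is held over (the same pitch as the preceding A) and then sustained as the same pitch into the next harmony.
Sustained through a change of harmony — a pedal tone.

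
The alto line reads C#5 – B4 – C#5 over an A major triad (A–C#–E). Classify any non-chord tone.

B4 is a neighbor tone.

The harmony at that moment is A major triad (A, C#, E); B4 is not a chord tone.
It is approached by step down from C#5 and left by step up to C#5.
Step away and step back to the same note — a neighbor tone (lower neighbor).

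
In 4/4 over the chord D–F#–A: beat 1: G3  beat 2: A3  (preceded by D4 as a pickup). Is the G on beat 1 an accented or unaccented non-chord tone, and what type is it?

Accented appoggiatura.

The harmony at that moment is D major triad (D, F#, A); G3 is not a chord tone.
It is approached by leap down from D4 and left by step up to A3.
Leap in, step out — an appoggiatura.
It falls on the downbeat, so it is accented.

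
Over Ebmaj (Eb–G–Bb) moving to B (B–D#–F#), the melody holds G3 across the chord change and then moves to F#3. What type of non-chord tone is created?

G3 is a suspension.

The harmony at that moment is B major triad (B, D#, F#); G3 is not a chord tone.
It is held over (the same pitch as the preceding G3) and left by step down to F#3.
Held over from the previous chord and resolving down by step — a suspension.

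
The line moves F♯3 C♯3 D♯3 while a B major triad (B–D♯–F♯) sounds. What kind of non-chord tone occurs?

The harmony at that moment is B major triad (B, D♯, F♯); C♯3 is not a chord tone.
It is approached by leap down from F♯3 and left by step up to D♯3.
Leap in, step out — an appoggiatura.

C♯3 is an appoggiatura.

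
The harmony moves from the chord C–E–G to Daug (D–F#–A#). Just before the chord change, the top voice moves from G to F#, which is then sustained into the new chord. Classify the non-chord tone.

The harmony at that moment is C major triad (C, E, G); F# is not a chord tone.
It is approached by step down from G and then sustained as the same pitch into the next harmony.
Arriving early and becoming a chord tone when the harmony changes — an anticipation.

F# is an anticipation.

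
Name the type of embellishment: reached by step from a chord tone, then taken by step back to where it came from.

Neighbor tone.

Approach: by step. Departure: by step in the opposite direction, back to the starting pitch.
Stepwise on both sides but reversing to return to the same chord tone — a neighbor tone. (Had it continued onward in the same direction it would be a passing tone instead.)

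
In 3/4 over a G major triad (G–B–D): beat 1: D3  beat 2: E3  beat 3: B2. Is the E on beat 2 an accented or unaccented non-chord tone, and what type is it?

Unaccented escape tone.

The harmony at that moment is G major triad (G, B, D); E3 is not a chord tone.
It is approached by step up from D3 and left by leap down to B2.
Step in, leap out — an escape tone.
It falls on a weak beat, so it is unaccented.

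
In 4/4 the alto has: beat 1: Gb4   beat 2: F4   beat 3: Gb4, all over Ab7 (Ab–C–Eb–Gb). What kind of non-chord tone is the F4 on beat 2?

Lower neighbor tone.

The harmony at that moment is Ab dominant seventh chord (Ab, C, Eb, Gb); F4 is not a chord tone.
It is approached by step down from Gb4 and left by step up to Gb4.
Step away and step back to the same note — a neighbor tone (lower neighbor).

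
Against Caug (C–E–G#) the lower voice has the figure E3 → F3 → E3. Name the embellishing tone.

The harmony at that moment is C augmented triad (C, E, G#); F3 is not a chord tone.
It is approached by step up from E3 and left by step down to E3.
Step away and step back to the same note — a neighbor tone (upper neighbor).

F3 is a neighbor tone.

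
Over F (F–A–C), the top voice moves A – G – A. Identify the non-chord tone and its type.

G is a neighbor tone.

The harmony at that moment is F major triad (F, A, C); G is not a chord tone.
It is approached by step down from A and left by step up to A.
Step away and step back to the same note — a neighbor tone (lower neighbor).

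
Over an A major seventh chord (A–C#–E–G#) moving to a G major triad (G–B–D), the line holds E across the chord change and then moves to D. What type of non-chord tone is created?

E is a suspension.

The harmony at that moment is G major triad (G, B, D); E is not a chord tone.
It is held over (the same pitch as the preceding E) and left by step down to D.
Held over from the previous chord and resolving down by step — a suspension.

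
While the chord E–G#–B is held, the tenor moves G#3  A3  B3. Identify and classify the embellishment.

A3 is a passing tone.

The harmony at that moment is E major triad (E, G#, B); A3 is not a chord tone.
It is approached by step up from G#3 and left by step up to B3.
Step in, step out in the same direction — a passing tone.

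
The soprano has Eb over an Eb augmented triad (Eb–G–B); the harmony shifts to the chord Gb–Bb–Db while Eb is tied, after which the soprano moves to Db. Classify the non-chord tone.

Eb is a suspension.

The harmony at that moment is Gb major triad (Gb, Bb, Db); Eb is not a chord tone.
It is held over (the same pitch as the preceding Eb) and left by step down to Db.
Held over from the previous chord and resolving down by step — a suspension.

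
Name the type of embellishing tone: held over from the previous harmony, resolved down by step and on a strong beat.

Approach: by preparation — the pitch is first a chord tone, then held (tied or repeated) while the harmony changes under it. Departure: down by step. Metric position: strong.
A prepared dissonance that resolves downward by step — a suspension. (The same figure resolving upward would be a retardation.)

Suspension.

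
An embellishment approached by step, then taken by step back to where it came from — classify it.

Neighbor tone.

Approach: by step. Departure: by step in the opposite direction, back to the starting pitch.
Stepwise on both sides but reversing to return to the same chord tone — a neighbor tone. (Had it continued onward in the same direction it would be a passing tone instead.)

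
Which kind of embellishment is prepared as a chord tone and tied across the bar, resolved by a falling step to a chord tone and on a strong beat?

Suspension.

Approach: by preparation — the pitch is first a chord tone, then held (tied or repeated) while the harmony changes under it. Departure: down by step. Metric position: strong.
A prepared dissonance that resolves downward by step — a suspension. (The same figure resolving upward would be a retardation.)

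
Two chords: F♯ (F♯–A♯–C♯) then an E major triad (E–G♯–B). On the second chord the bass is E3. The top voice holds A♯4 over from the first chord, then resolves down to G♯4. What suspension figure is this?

At the second chord the bass is E3. The suspended A♯4 lies a fourth above the bass; after resolving down by step to G♯4, the interval above the bass becomes a third.
Suspension figures are named by those two intervals: 4–3.

4–3 suspension.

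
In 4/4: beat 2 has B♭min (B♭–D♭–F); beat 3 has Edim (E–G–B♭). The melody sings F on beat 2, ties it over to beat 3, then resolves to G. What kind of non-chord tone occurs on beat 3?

The harmony at that moment is E diminished triad (E, G, B♭); F is not a chord tone.
It is held over (the same pitch as the preceding F) and left by step up to G.
Held over from the previous chord and resolving up by step — a retardation.

Retardation.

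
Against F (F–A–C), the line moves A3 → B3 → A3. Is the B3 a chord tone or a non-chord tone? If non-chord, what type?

The harmony at that moment is F major triad (F, A, C); B3 is not a chord tone.
It is approached by step up from A3 and left by step down to A3.
Step away and step back to the same note — a neighbor tone (upper neighbor).

Non-chord tone — a neighbor tone.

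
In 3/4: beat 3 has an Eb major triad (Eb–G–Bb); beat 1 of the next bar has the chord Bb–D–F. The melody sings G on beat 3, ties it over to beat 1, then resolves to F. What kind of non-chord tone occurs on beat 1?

The harmony at that moment is Bb major triad (Bb, D, F); G is not a chord tone.
It is held over (the same pitch as the preceding G) and left by step down to F.
Held over from the previous chord and resolving down by step — a suspension.

Suspension.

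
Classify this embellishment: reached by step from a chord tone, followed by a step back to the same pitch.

Neighbor tone.

Approach: by step. Departure: by step in the opposite direction, back to the starting pitch.
Stepwise on both sides but reversing to return to the same chord tone — a neighbor tone. (Had it continued onward in the same direction it would be a passing tone instead.)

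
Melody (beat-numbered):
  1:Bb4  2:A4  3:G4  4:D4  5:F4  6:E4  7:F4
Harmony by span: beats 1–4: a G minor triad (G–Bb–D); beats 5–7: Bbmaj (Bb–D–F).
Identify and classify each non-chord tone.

The harmony at that moment is G minor triad (G, Bb, D); A4 is not a chord tone.
It is approached by step down from Bb4 and left by step down to G4.
Step in, step out in the same direction — a passing tone.
The harmony at that moment is Bb major triad (Bb, D, F); E4 is not a chord tone.
It is approached by step down from F4 and left by step up to F4.
Step away and step back to the same note — a neighbor tone (lower neighbor).

A4 (beat 2) — passing tone; E4 (beat 6) — neighbor tone.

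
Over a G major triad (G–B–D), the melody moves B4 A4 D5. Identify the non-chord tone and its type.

The harmony at that moment is G major triad (G, B, D); A4 is not a chord tone.
It is approached by step down from B4 and left by leap up to D5.
Step in, leap out — an escape tone.

A4 is an escape tone.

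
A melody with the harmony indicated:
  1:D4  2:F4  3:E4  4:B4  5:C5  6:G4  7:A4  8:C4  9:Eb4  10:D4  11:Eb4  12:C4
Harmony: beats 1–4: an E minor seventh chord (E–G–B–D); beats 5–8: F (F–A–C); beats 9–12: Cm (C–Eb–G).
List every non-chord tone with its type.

The harmony at that moment is E minor seventh chord (E, G, B, D); F4 is not a chord tone.
It is approached by leap up from D4 and left by step down to E4.
Leap in, step out — an appoggiatura.
The harmony at that moment is F major triad (F, A, C); G4 is not a chord tone.
It is approached by leap down from C5 and left by step up to A4.
Leap in, step out — an appoggiatura.
The harmony at that moment is C minor triad (C, Eb, G); D4 is not a chord tone.
It is approached by step down from Eb4 and left by step up to Eb4.
Step away and step back to the same note — a neighbor tone (lower neighbor).

F4 (beat 2) — appoggiatura; G4 (beat 6) — appoggiatura; D4 (beat 10) — neighbor tone.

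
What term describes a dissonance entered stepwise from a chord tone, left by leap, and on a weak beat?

Approach: by step. Departure: by leap. Metric position: weak.
Step in, leap out, from a weak position — an escape tone (échappée). (It is the mirror image of the appoggiatura, which leaps in and steps out on a strong beat.)

Escape tone.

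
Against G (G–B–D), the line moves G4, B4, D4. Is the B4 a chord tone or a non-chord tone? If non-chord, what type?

Chord tone (the third of G major triad).

G major triad contains G, B, D; B is the third, so it is a chord tone.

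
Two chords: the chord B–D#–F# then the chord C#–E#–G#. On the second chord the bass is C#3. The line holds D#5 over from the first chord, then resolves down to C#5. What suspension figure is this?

9–8 suspension.

At the second chord the bass is C#3. The suspended D#5 lies a ninth above the bass; after resolving down by step to C#5, the interval above the bass becomes an octave.
Suspension figures are named by those two intervals: 9–8.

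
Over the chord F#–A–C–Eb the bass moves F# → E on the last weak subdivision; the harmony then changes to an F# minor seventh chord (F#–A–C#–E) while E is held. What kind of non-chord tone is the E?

E is an anticipation.

The harmony at that moment is F# diminished seventh chord (F#, A, C, Eb); E is not a chord tone.
It is approached by step down from F# and then sustained as the same pitch into the next harmony.
Arriving early and becoming a chord tone when the harmony changes — an anticipation.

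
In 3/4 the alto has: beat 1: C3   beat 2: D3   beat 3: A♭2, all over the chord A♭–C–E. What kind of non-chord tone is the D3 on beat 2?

The harmony at that moment is A♭ augmented triad (A♭, C, E); D3 is not a chord tone.
It is approached by step up from C3 and left by leap down to A♭2.
Step in, leap out, on a weak beat — an escape tone.

Escape tone.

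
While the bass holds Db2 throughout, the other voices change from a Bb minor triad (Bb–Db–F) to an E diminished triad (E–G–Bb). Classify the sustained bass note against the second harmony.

Pedal tone (pedal point).

The harmony at that moment is E diminished triad (E, G, Bb); Db2 is not a chord tone.
It is held over (the same pitch as the preceding Db2) and then sustained as the same pitch into the next harmony.
Sustained through a change of harmony — a pedal tone.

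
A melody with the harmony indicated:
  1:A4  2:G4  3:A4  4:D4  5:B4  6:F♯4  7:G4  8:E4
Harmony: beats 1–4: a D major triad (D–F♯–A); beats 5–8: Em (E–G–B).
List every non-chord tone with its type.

G4 (beat 2) — neighbor tone; F♯4 (beat 6) — appoggiatura.

The harmony at that moment is D major triad (D, F♯, A); G4 is not a chord tone.
It is approached by step down from A4 and left by step up to A4.
Step away and step back to the same note — a neighbor tone (lower neighbor).
The harmony at that moment is E minor triad (E, G, B); F♯4 is not a chord tone.
It is approached by leap down from B4 and left by step up to G4.
Leap in, step out — an appoggiatura.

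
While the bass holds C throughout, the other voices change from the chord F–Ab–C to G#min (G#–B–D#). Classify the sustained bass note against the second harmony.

The harmony at that moment is G# minor triad (G#, B, D#); C is not a chord tone.
It is held over (the same pitch as the preceding C) and then sustained as the same pitch into the next harmony.
Sustained through a change of harmony — a pedal tone.

Pedal tone (pedal point).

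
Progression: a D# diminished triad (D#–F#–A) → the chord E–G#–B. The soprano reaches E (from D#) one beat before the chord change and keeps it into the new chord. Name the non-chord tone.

E is an anticipation.

The harmony at that moment is D# diminished triad (D#, F#, A); E is not a chord tone.
It is approached by step up from D# and then sustained as the same pitch into the next harmony.
Arriving early and becoming a chord tone when the harmony changes — an anticipation.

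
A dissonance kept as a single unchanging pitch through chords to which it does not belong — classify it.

Pedal tone.

Approach: none. Departure: none — a single pitch is sustained while the chords change around it, passing through harmonies that do not contain it.
No melodic motion at all; the dissonance is created entirely by the moving harmonies against the stationary note — a pedal tone (pedal point).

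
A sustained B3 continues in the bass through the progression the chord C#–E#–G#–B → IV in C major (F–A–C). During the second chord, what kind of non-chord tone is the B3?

Pedal tone (pedal point).

The harmony at that moment is F major triad (F, A, C); B3 is not a chord tone.
It is held over (the same pitch as the preceding B3) and then sustained as the same pitch into the next harmony.
Sustained through a change of harmony — a pedal tone.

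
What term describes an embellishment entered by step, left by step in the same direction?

Approach: by step. Departure: by step, continuing in the same direction.
Stepwise on both sides with no change of direction means the note fills in the space between two different chord tones — a passing tone. (Had it turned back to its starting note it would be a neighbor tone instead.)

Passing tone.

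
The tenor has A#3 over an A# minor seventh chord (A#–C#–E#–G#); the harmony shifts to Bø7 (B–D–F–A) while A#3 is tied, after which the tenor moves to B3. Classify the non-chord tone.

A#3 is a retardation.

The harmony at that moment is B half-diminished seventh chord (B, D, F, A); A#3 is not a chord tone.
It is held over (the same pitch as the preceding A#3) and left by step up to B3.
Held over from the previous chord and resolving up by step — a retardation.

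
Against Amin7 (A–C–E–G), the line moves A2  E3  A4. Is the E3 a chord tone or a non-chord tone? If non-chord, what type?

Chord tone (the fifth of A minor seventh chord).

A minor seventh chord contains A, C, E, G; E is the fifth, so it is a chord tone.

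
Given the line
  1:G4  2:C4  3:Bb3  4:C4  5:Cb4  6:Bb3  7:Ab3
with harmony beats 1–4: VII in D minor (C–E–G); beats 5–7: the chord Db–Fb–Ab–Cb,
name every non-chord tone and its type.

The harmony at that moment is C major triad (C, E, G); Bb3 is not a chord tone.
It is approached by step down from C4 and left by step up to C4.
Step away and step back to the same note — a neighbor tone (lower neighbor).
The harmony at that moment is Db minor seventh chord (Db, Fb, Ab, Cb); Bb3 is not a chord tone.
It is approached by step down from Cb4 and left by step down to Ab3.
Step in, step out in the same direction — a passing tone.

Bb3 (beat 3) — neighbor tone; Bb3 (beat 6) — passing tone.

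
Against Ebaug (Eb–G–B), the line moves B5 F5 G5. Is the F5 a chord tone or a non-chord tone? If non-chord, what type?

The harmony at that moment is Eb augmented triad (Eb, G, B); F5 is not a chord tone.
It is approached by leap down from B5 and left by step up to G5.
Leap in, step out — an appoggiatura.

Non-chord tone — an appoggiatura.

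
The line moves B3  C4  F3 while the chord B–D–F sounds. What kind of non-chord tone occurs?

C4 is an escape tone.

The harmony at that moment is B diminished triad (B, D, F); C4 is not a chord tone.
It is approached by step up from B3 and left by leap down to F3.
Step in, leap out — an escape tone.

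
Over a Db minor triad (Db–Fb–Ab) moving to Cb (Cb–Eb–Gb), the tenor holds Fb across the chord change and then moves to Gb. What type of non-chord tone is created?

Fb is a retardation.

The harmony at that moment is Cb major triad (Cb, Eb, Gb); Fb is not a chord tone.
It is held over (the same pitch as the preceding Fb) and left by step up to Gb.
Held over from the previous chord and resolving up by step — a retardation.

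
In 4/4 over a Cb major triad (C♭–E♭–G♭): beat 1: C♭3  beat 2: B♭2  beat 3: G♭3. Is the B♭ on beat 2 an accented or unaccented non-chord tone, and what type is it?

Unaccented escape tone.

The harmony at that moment is C♭ major triad (C♭, E♭, G♭); B♭2 is not a chord tone.
It is approached by step down from C♭3 and left by leap up to G♭3.
Step in, leap out — an escape tone.
It falls on a weak beat, so it is unaccented.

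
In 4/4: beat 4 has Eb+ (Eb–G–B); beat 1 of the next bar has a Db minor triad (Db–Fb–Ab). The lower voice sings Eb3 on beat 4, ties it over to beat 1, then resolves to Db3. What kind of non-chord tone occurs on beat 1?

Suspension.

The harmony at that moment is Db minor triad (Db, Fb, Ab); Eb3 is not a chord tone.
It is held over (the same pitch as the preceding Eb3) and left by step down to Db3.
Held over from the previous chord and resolving down by step — a suspension.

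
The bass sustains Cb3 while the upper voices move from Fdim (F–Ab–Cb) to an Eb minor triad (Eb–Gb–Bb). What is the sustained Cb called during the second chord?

Pedal tone (pedal point).

The harmony at that moment is Eb minor triad (Eb, Gb, Bb); Cb3 is not a chord tone.
It is held over (the same pitch as the preceding Cb3) and then sustained as the same pitch into the next harmony.
Sustained through a change of harmony — a pedal tone.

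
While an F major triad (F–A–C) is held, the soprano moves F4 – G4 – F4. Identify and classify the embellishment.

G4 is a neighbor tone.

The harmony at that moment is F major triad (F, A, C); G4 is not a chord tone.
It is approached by step up from F4 and left by step down to F4.
Step away and step back to the same note — a neighbor tone (upper neighbor).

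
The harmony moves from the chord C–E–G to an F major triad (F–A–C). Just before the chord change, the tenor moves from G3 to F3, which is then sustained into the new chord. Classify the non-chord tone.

F3 is an anticipation.

The harmony at that moment is C major triad (C, E, G); F3 is not a chord tone.
It is approached by step down from G3 and then sustained as the same pitch into the next harmony.
Arriving early and becoming a chord tone when the harmony changes — an anticipation.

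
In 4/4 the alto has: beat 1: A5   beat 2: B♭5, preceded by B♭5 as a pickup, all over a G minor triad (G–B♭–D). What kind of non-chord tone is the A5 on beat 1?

Lower neighbor tone.

The harmony at that moment is G minor triad (G, B♭, D); A5 is not a chord tone.
It is approached by step down from B♭5 and left by step up to B♭5.
Step away and step back to the same note — a neighbor tone (lower neighbor).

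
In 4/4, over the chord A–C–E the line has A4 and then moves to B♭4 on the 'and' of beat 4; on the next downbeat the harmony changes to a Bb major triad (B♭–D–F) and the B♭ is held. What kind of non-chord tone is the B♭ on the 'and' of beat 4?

The harmony at that moment is A minor triad (A, C, E); B♭4 is not a chord tone.
It is approached by step up from A4 and then sustained as the same pitch into the next harmony.
Arriving early and becoming a chord tone when the harmony changes — an anticipation.

Anticipation.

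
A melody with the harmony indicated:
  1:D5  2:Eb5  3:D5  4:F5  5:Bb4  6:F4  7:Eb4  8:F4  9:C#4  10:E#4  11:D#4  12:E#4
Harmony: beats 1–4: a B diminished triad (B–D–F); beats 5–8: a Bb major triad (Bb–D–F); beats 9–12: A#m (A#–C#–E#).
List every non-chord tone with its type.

Eb5 (beat 2) — neighbor tone; Eb4 (beat 7) — neighbor tone; D#4 (beat 11) — neighbor tone.

The harmony at that moment is B diminished triad (B, D, F); Eb5 is not a chord tone.
It is approached by step up from D5 and left by step down to D5.
Step away and step back to the same note — a neighbor tone (upper neighbor).
The harmony at that moment is Bb major triad (Bb, D, F); Eb4 is not a chord tone.
It is approached by step down from F4 and left by step up to F4.
Step away and step back to the same note — a neighbor tone (lower neighbor).
The harmony at that moment is A# minor triad (A#, C#, E#); D#4 is not a chord tone.
It is approached by step down from E#4 and left by step up to E#4.
Step away and step back to the same note — a neighbor tone (lower neighbor).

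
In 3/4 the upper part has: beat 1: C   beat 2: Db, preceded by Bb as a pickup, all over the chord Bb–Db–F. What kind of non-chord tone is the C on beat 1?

Passing tone.

The harmony at that moment is Bb minor triad (Bb, Db, F); C is not a chord tone.
It is approached by step up from Bb and left by step up to Db.
Step in, step out in the same direction — a passing tone.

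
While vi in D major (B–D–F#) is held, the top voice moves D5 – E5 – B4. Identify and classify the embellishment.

E5 is an escape tone.

The harmony at that moment is B minor triad (B, D, F#); E5 is not a chord tone.
It is approached by step up from D5 and left by leap down to B4.
Step in, leap out — an escape tone.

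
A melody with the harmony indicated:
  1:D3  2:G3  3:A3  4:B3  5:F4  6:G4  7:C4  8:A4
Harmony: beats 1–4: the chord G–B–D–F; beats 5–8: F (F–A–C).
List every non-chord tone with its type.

A3 (beat 3) — passing tone; G4 (beat 6) — escape tone.

The harmony at that moment is G dominant seventh chord (G, B, D, F); A3 is not a chord tone.
It is approached by step up from G3 and left by step up to B3.
Step in, step out in the same direction — a passing tone.
The harmony at that moment is F major triad (F, A, C); G4 is not a chord tone.
It is approached by step up from F4 and left by leap down to C4.
Step in, leap out — an escape tone.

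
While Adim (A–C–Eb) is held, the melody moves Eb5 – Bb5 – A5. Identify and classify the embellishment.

Bb5 is an appoggiatura.

The harmony at that moment is A diminished triad (A, C, Eb); Bb5 is not a chord tone.
It is approached by leap up from Eb5 and left by step down to A5.
Leap in, step out — an appoggiatura.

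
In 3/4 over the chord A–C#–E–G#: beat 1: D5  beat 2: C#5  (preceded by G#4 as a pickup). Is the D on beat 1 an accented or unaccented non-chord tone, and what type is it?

Accented appoggiatura.

The harmony at that moment is A major seventh chord (A, C#, E, G#); D5 is not a chord tone.
It is approached by leap up from G#4 and left by step down to C#5.
Leap in, step out — an appoggiatura.
It falls on the downbeat, so it is accented.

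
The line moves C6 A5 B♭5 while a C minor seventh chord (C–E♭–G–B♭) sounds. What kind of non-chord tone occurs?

A5 is an appoggiatura.

The harmony at that moment is C minor seventh chord (C, E♭, G, B♭); A5 is not a chord tone.
It is approached by leap down from C6 and left by step up to B♭5.
Leap in, step out — an appoggiatura.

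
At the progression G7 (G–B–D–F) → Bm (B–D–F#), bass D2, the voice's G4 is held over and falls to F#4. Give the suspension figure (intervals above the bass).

4–3 suspension.

At the second chord the bass is D2. The suspended G4 lies a fourth above the bass; after resolving down by step to F#4, the interval above the bass becomes a third.
Suspension figures are named by those two intervals: 4–3.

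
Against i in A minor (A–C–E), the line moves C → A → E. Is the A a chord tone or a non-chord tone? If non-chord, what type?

Chord tone (the root of A minor triad).

A minor triad contains A, C, E; A is the root, so it is a chord tone.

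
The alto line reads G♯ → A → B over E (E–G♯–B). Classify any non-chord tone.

A is a passing tone.

The harmony at that moment is E major triad (E, G♯, B); A is not a chord tone.
It is approached by step up from G♯ and left by step up to B.
Step in, step out in the same direction — a passing tone.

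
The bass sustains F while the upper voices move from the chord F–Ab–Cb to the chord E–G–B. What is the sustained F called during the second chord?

The harmony at that moment is E minor triad (E, G, B); F is not a chord tone.
It is held over (the same pitch as the preceding F) and then sustained as the same pitch into the next harmony.
Sustained through a change of harmony — a pedal tone.

Pedal tone (pedal point).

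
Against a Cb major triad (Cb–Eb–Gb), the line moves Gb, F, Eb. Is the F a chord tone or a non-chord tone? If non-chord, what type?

Non-chord tone — a passing tone.

The harmony at that moment is Cb major triad (Cb, Eb, Gb); F is not a chord tone.
It is approached by step down from Gb and left by step down to Eb.
Step in, step out in the same direction — a passing tone.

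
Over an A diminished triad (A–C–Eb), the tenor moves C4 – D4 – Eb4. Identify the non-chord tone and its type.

The harmony at that moment is A diminished triad (A, C, Eb); D4 is not a chord tone.
It is approached by step up from C4 and left by step up to Eb4.
Step in, step out in the same direction — a passing tone.

D4 is a passing tone.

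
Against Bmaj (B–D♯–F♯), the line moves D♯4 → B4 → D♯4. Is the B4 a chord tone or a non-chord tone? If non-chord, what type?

B major triad contains B, D♯, F♯; B is the root, so it is a chord tone.

Chord tone (the root of B major triad).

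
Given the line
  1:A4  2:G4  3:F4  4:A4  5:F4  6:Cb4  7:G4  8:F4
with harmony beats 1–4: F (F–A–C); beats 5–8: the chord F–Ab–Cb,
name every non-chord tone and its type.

The harmony at that moment is F major triad (F, A, C); G4 is not a chord tone.
It is approached by step down from A4 and left by step down to F4.
Step in, step out in the same direction — a passing tone.
The harmony at that moment is F diminished triad (F, Ab, Cb); G4 is not a chord tone.
It is approached by leap up from Cb4 and left by step down to F4.
Leap in, step out — an appoggiatura.

G4 (beat 2) — passing tone; G4 (beat 7) — appoggiatura.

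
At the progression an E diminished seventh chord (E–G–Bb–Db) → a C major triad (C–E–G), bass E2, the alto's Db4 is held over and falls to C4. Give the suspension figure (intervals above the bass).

7–6 suspension.

At the second chord the bass is E2. The suspended Db4 lies a seventh above the bass; after resolving down by step to C4, the interval above the bass becomes a sixth.
Suspension figures are named by those two intervals: 7–6.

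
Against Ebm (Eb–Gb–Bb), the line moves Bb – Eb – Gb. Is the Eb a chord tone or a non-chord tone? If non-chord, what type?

Chord tone (the root of Eb minor triad).

Eb minor triad contains Eb, Gb, Bb; Eb is the root, so it is a chord tone.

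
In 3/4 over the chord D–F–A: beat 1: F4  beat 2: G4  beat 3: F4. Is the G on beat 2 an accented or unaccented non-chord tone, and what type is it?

The harmony at that moment is D minor triad (D, F, A); G4 is not a chord tone.
It is approached by step up from F4 and left by step down to F4.
Step away and step back to the same note — a neighbor tone (upper neighbor).
It falls on a weak beat, so it is unaccented.

Unaccented neighbor tone.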